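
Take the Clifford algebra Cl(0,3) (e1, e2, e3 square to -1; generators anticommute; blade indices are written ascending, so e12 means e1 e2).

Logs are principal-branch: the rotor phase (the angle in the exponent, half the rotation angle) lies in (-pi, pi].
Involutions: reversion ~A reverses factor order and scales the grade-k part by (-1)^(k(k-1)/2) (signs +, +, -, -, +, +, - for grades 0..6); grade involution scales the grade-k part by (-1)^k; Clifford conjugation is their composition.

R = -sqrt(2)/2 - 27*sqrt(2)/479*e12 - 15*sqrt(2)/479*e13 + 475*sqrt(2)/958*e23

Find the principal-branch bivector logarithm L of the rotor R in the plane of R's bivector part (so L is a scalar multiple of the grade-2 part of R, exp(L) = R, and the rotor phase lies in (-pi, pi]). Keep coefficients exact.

The scalar part of R is -sqrt(2)/2, and that scalar determines the rotor phase on the principal branch; recovering the unit plane as bivector-part over sine of the phase gives L = phase * plane.
Concretely: cos(phase) = -sqrt(2)/2 gives phase = ±3*pi/4, and since phase/sin(phase) is even the sign is immaterial: L = (phase/sin(phase)) * <R>_2 = (3*sqrt(2)*pi/4) * <R>_2.
Answer: -81*pi/958*e12 - 45*pi/958*e13 + 1425*pi/1916*e23


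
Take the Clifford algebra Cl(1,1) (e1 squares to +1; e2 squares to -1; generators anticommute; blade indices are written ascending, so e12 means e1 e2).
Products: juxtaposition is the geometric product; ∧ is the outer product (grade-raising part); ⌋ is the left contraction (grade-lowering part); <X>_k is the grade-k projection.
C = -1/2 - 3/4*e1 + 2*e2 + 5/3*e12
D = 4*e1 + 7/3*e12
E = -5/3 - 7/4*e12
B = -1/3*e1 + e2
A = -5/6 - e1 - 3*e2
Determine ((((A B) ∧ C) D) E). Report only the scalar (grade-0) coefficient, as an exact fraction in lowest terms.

step 1: 10/3 + 5/18*e1 - 5/6*e2 - 2*e12
step 2: -5/3 - 95/36*e1 + 85/12*e2 + 467/72*e12
step 3: 989/216 + 355/36*e1 - 3467/108*e2 - 290/9*e12
step 4: 31595/648 + 5723/144*e1 + 46975/1296*e2 + 13159/288*e12
Answer: 31595/648


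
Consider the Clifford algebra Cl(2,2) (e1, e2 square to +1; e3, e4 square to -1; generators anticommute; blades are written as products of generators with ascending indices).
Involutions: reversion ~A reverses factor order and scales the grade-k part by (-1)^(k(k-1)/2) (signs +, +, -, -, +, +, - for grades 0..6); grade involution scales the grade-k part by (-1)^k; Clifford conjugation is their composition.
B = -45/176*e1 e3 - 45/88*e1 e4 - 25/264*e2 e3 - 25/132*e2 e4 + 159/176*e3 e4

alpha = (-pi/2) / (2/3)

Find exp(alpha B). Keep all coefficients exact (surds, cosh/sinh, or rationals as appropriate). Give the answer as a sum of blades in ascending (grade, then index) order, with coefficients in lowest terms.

B^2 term by term: the squares give (-45/176)^2*(e1 e3)^2 + (-45/88)^2*(e1 e4)^2 + (-25/264)^2*(e2 e3)^2 + (-25/132)^2*(e2 e4)^2 + (159/176)^2*(e3 e4)^2 = 2025/30976*(+1) + 2025/7744*(+1) + 625/69696*(+1) + 625/17424*(+1) + 25281/30976*(-1) = -4/9 (each basis 2-blade squares to minus the product of its generators' squares); cross terms between blades sharing an index anticommute and cancel; the commuting (index-disjoint) pairs give grade-4 terms 2*c*c'*(blade product), which cancel blade by blade — e1 e2 e3 e4: -375/3872 + 375/3872 = 0 — confirming B is simple. So B^2 = -4/9.
B^2 = -4/9 — since the square is negative, the closed form is circular: l = 2/3, alpha*l = -pi/2, so exp(alpha B) = cos(-pi/2) + (sin(-pi/2)/(2/3))*B = 0 + (-3/2)*B.
Answer: 135/352*e1 e3 + 135/176*e1 e4 + 25/176*e2 e3 + 25/88*e2 e4 - 477/352*e3 e4


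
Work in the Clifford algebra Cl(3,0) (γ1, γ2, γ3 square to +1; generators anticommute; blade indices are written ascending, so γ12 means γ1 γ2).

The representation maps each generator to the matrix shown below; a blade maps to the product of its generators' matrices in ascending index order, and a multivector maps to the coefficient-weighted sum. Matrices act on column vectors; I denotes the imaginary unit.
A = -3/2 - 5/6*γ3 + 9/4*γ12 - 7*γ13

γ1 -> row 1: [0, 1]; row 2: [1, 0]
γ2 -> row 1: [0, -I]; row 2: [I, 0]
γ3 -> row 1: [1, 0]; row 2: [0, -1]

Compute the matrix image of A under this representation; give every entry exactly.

Bivector images (products of the table entries): rho(γ12) = rho(γ1)rho(γ2) = row 1: [I, 0]; row 2: [0, -I]; rho(γ13) = rho(γ1)rho(γ3) = row 1: [0, -1]; row 2: [1, 0].
M = (-3/2)*1 + (-5/6)*rho(γ3) + (9/4)*rho(γ12) + (-7)*rho(γ13), summed entrywise (1 is the identity matrix):
Answer: row 1: [-7/3 + 9*I/4, 7]; row 2: [-7, -2/3 - 9*I/4]


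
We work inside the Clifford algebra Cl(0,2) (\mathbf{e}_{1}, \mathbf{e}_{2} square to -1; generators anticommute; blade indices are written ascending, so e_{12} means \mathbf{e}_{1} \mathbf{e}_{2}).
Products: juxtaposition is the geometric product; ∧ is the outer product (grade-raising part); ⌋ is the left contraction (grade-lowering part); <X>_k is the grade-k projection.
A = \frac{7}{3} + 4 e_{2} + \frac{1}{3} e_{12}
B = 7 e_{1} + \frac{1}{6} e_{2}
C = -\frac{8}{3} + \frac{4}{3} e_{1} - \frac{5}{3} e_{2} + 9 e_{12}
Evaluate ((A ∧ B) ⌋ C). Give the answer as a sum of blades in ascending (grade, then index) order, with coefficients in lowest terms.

step 1: \frac{49}{3} e_{1} + \frac{7}{18} e_{2} - 28 e_{12}
step 2: \frac{12467}{54} + \frac{7}{2} e_{1} - 147 e_{2}
Answer: \frac{12467}{54} + \frac{7}{2} e_{1} - 147 e_{2}


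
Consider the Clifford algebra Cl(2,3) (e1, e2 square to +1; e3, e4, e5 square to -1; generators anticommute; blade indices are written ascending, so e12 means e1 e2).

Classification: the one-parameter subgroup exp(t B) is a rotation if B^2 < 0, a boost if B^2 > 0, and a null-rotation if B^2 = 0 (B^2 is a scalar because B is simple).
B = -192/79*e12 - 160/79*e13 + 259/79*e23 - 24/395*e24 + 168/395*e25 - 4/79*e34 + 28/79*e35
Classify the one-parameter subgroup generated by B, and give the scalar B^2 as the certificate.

B^2 term by term: the squares give (-192/79)^2*(e12)^2 + (-160/79)^2*(e13)^2 + (259/79)^2*(e23)^2 + (-24/395)^2*(e24)^2 + (168/395)^2*(e25)^2 + (-4/79)^2*(e34)^2 + (28/79)^2*(e35)^2 = 36864/6241*(-1) + 25600/6241*(+1) + 67081/6241*(+1) + 576/156025*(+1) + 28224/156025*(+1) + 16/6241*(-1) + 784/6241*(-1) = 9 (each basis 2-blade squares to minus the product of its generators' squares); cross terms between blades sharing an index anticommute and cancel; the commuting (index-disjoint) pairs give grade-4 terms 2*c*c'*(blade product), which cancel blade by blade — e1234: 1536/6241 - 1536/6241 = 0; e1235: -10752/6241 + 10752/6241 = 0; e2345: 1344/31205 - 1344/31205 = 0 — confirming B is simple. So B^2 = 9.
Answer: boost, certificate B^2 = 9. Key observation: B^2 = 9 is a conjugation invariant, so its sign decides the class regardless of the surface form of B.


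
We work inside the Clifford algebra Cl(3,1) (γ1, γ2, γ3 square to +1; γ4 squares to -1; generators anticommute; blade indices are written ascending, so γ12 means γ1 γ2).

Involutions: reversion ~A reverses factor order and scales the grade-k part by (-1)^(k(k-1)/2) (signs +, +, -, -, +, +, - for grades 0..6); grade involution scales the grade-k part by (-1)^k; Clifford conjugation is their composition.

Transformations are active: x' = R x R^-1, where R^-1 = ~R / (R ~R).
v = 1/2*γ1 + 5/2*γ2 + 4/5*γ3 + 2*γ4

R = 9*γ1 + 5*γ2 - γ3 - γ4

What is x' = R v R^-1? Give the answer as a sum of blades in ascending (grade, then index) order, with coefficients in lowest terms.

~R = 9*γ1 + 5*γ2 - γ3 - γ4, and R ~R = 106, so R^-1 = ~R / (106).
R v = 91/5 + 20*γ12 + 77/10*γ13 + 37/2*γ14 + 13/2*γ23 + 25/2*γ24 - 6/5*γ34
Answer: 1373/530*γ1 - 83/106*γ2 - 303/265*γ3 - 621/265*γ4


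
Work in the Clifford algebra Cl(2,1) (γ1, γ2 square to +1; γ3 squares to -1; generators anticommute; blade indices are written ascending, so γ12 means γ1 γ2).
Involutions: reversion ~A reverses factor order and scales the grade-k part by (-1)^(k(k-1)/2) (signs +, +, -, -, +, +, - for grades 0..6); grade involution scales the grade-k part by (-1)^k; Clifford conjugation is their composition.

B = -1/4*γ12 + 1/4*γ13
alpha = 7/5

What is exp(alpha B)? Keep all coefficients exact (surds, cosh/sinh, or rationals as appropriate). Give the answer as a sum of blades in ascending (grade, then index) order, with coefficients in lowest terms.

B^2 term by term: the squares give (-1/4)^2*(γ12)^2 + (1/4)^2*(γ13)^2 = 1/16*(-1) + 1/16*(+1) = 0 (each basis 2-blade squares to minus the product of its generators' squares); cross terms between blades sharing an index anticommute and cancel. So B^2 = 0.
B^2 = 0, and the exponential is exactly linear here: exp(alpha B) = 1 + alpha B (parabolic case).
Answer: 1 - 7/20*γ12 + 7/20*γ13


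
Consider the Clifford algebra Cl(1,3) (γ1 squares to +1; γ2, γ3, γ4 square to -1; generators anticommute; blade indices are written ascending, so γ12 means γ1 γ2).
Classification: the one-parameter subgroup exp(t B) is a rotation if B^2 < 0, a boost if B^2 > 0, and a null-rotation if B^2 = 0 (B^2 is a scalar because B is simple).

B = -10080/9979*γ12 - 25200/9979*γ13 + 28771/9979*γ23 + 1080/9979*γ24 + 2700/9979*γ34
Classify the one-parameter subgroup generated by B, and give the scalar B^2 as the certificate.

B^2 term by term: the squares give (-10080/9979)^2*(γ12)^2 + (-25200/9979)^2*(γ13)^2 + (28771/9979)^2*(γ23)^2 + (1080/9979)^2*(γ24)^2 + (2700/9979)^2*(γ34)^2 = 101606400/99580441*(+1) + 635040000/99580441*(+1) + 827770441/99580441*(-1) + 1166400/99580441*(-1) + 7290000/99580441*(-1) = -1 (each basis 2-blade squares to minus the product of its generators' squares); cross terms between blades sharing an index anticommute and cancel; the commuting (index-disjoint) pairs give grade-4 terms 2*c*c'*(blade product), which cancel blade by blade — γ1234: -54432000/99580441 + 54432000/99580441 = 0 — confirming B is simple. So B^2 = -1.
Answer: rotation, certificate B^2 = -1. The invariant at work: B^2 = -1 is unchanged by conjugation, hence its sign classifies the subgroup whatever basis B is written in.


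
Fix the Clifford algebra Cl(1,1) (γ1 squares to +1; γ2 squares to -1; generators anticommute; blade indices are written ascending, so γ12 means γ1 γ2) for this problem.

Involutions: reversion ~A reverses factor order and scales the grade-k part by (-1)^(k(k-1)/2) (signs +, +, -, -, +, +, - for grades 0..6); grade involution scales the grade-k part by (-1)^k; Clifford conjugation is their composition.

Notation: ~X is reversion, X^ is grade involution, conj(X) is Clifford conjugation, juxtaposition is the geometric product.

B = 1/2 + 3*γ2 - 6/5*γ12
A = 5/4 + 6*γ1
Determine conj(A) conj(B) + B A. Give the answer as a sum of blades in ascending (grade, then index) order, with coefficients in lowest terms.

first term: 5/8 - 3*γ1 - 219/20*γ2 + 39/2*γ12
second term: 5/8 + 3*γ1 + 219/20*γ2 - 39/2*γ12
Answer: 5/4


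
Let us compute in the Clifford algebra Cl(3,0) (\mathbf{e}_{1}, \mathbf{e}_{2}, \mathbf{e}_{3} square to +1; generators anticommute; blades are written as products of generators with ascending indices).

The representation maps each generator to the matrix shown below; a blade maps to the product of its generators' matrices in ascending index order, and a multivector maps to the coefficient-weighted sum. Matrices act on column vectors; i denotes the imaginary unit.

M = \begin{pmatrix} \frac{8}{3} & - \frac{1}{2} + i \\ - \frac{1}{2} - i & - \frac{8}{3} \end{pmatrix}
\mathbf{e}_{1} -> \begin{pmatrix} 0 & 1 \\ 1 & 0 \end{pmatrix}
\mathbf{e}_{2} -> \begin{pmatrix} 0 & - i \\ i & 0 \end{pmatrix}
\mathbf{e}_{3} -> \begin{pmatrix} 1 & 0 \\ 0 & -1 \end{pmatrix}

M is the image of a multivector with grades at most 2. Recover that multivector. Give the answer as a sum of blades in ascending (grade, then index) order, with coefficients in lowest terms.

Method: 1, rho(e_{1}), rho(e_{2}), rho(e_{3}) form a trace-orthogonal basis of the 2x2 complex matrices (tr(X Y) = 2 if X = Y, else 0), so M = m0*1 + m1*rho(e_{1}) + m2*rho(e_{2}) + m3*rho(e_{3}) with m0 = tr(M)/2 = 0, m1 = tr(M rho(e_{1}))/2 = - \frac{1}{2}, m2 = tr(M rho(e_{2}))/2 = -1, m3 = tr(M rho(e_{3}))/2 = \frac{8}{3}.
Multiplying table entries, the bivector images are rho(e_{1} e_{2}) = i*rho(e_{3}), rho(e_{1} e_{3}) = -i*rho(e_{2}), rho(e_{2} e_{3}) = i*rho(e_{1}); with real blade coefficients the real parts of m0..m3 are the coefficients of 1, e_{1}, e_{2}, e_{3} and the imaginary parts give the bivectors (e_{2} e_{3}: Im m1, e_{1} e_{3}: -Im m2, e_{1} e_{2}: Im m3).
Answer: -\frac{1}{2} e_{1} - e_{2} + \frac{8}{3} e_{3}


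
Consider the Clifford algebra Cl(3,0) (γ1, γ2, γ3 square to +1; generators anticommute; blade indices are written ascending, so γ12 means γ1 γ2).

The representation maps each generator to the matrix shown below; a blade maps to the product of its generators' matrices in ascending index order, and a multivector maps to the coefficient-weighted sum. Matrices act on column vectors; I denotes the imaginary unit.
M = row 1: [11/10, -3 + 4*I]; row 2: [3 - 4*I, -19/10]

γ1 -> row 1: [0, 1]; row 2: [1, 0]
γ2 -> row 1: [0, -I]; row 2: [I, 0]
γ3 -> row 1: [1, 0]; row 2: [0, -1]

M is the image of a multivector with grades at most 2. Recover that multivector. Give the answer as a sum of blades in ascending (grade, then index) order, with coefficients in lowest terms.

Method: 1, rho(γ1), rho(γ2), rho(γ3) form a trace-orthogonal basis of the 2x2 complex matrices (tr(X Y) = 2 if X = Y, else 0), so M = m0*1 + m1*rho(γ1) + m2*rho(γ2) + m3*rho(γ3) with m0 = tr(M)/2 = -2/5, m1 = tr(M rho(γ1))/2 = 0, m2 = tr(M rho(γ2))/2 = -4 - 3*I, m3 = tr(M rho(γ3))/2 = 3/2.
Multiplying table entries, the bivector images are rho(γ12) = I*rho(γ3), rho(γ13) = -I*rho(γ2), rho(γ23) = I*rho(γ1); with real blade coefficients the real parts of m0..m3 are the coefficients of 1, γ1, γ2, γ3 and the imaginary parts give the bivectors (γ23: Im m1, γ13: -Im m2, γ12: Im m3).
Answer: -2/5 - 4*γ2 + 3/2*γ3 + 3*γ13


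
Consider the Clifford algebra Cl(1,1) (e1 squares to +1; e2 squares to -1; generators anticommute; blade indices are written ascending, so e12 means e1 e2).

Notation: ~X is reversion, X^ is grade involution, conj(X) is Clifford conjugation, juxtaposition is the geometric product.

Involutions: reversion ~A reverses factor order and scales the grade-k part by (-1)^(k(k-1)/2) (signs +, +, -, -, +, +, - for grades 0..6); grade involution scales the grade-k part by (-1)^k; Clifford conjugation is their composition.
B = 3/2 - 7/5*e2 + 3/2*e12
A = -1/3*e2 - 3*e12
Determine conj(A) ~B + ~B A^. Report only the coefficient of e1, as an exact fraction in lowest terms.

first term: -121/30 + 37/10*e1 + 1/2*e2 + 9/2*e12
second term: 149/30 + 47/10*e1 + 1/2*e2 - 9/2*e12
Answer: 42/5


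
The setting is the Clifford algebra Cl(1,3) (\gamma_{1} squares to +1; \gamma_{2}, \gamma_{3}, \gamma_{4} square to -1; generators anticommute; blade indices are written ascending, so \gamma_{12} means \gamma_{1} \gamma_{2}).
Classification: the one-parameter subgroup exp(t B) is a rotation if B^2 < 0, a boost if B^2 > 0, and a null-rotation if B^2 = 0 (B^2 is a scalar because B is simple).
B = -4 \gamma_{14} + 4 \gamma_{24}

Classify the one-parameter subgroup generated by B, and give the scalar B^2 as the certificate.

B^2 term by term: the squares give (-4)^2*(\gamma_{14})^2 + (4)^2*(\gamma_{24})^2 = 16*(+1) + 16*(-1) = 0 (each basis 2-blade squares to minus the product of its generators' squares); cross terms between blades sharing an index anticommute and cancel. So B^2 = 0.
Answer: null-rotation, certificate B^2 = 0. Key observation: B^2 = 0 is a conjugation invariant, so its sign decides the class regardless of the surface form of B.


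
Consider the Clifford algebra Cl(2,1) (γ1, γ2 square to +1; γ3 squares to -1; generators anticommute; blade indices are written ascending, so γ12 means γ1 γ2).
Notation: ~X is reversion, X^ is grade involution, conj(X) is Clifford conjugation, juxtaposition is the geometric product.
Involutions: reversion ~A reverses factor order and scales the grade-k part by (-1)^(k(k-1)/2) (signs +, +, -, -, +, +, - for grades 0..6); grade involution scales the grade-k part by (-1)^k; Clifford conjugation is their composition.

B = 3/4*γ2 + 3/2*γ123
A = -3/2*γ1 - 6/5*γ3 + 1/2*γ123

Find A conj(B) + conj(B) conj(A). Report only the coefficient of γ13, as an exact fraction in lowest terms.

first term: 3/4 + 117/40*γ12 + 3/8*γ13 - 63/20*γ23
second term: 3/4 - 27/40*γ12 + 3/8*γ13 + 27/20*γ23
Answer: 3/4


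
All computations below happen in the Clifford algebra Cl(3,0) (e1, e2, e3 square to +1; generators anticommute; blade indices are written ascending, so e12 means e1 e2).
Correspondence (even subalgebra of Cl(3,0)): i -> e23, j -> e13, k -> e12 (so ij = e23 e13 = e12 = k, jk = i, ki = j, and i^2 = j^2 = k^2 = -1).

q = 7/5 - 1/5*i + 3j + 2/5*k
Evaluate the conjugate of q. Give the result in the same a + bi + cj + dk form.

In blades: q = 7/5 + 2/5*e12 + 3*e13 - 1/5*e23.
Quaternion conjugation is reversion on the even subalgebra: the scalar is fixed and every grade-2 blade flips sign, giving 7/5 - 2/5*e12 - 3*e13 + 1/5*e23; translating back:
Answer: 7/5 + 1/5*i - 3j - 2/5*k


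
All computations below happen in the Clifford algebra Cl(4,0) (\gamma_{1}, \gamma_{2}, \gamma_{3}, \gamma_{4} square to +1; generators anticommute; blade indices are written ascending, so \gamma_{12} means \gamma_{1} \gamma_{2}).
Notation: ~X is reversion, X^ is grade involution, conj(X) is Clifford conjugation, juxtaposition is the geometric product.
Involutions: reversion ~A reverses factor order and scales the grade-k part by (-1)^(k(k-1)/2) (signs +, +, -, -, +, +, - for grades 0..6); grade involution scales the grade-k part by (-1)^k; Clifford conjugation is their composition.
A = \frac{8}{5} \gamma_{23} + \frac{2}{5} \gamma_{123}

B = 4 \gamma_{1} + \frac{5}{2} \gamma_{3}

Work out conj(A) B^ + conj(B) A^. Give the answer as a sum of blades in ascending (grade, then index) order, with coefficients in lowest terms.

first term: 4 \gamma_{2} - \gamma_{12} - \frac{8}{5} \gamma_{23} + \frac{32}{5} \gamma_{123}
second term: 4 \gamma_{2} + \gamma_{12} + \frac{8}{5} \gamma_{23} - \frac{32}{5} \gamma_{123}
Answer: 8 \gamma_{2}


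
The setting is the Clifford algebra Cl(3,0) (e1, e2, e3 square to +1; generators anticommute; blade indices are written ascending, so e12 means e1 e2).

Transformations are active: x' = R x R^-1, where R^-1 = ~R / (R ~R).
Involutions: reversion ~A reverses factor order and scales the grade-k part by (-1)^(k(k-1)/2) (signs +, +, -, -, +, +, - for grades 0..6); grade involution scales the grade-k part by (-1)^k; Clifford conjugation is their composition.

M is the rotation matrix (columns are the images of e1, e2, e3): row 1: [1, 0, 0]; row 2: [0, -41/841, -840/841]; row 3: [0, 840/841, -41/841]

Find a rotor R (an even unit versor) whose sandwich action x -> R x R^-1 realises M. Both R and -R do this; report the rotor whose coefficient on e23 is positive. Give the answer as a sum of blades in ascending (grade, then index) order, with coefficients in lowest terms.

Method: write R = a + b12*e12 + b13*e13 + b23*e23 with a^2 + b12^2 + b13^2 + b23^2 = 1 (so R^-1 = ~R). Expanding the columns R e_j ~R gives tr M = 4a^2 - 1 and, from the antisymmetric part, M21 - M12 = -4a*b12, M13 - M31 = 4a*b13, M32 - M23 = -4a*b23.
Here tr M = 759/841, so a^2 = (1 + tr M)/4 = 400/841 and a = ±20/29. Taking a = 20/29: M21 - M12 = 0, M13 - M31 = 0, M32 - M23 = 1680/841, giving b12 = 0, b13 = 0, b23 = -21/29, i.e. R = 20/29 - 21/29*e23.
Its e23 coefficient is negative, so report the other preimage -R.
Answer: -20/29 + 21/29*e23. Uniqueness: Spin(3) -> SO(3) maps R and -R to the same rotation of trace 759/841; fixing the sign of the e23 coefficient removes the ambiguity.


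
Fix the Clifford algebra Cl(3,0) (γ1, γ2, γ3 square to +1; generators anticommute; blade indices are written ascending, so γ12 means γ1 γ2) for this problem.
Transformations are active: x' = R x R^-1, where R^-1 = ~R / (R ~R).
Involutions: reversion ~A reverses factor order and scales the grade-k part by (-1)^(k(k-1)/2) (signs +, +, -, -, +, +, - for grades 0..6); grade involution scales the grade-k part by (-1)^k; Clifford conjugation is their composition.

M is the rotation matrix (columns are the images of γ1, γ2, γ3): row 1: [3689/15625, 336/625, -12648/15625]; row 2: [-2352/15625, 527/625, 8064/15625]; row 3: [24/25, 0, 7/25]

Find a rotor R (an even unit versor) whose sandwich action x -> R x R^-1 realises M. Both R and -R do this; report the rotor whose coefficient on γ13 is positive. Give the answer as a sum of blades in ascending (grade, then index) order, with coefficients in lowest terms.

Method: write R = a + b12*γ12 + b13*γ13 + b23*γ23 with a^2 + b12^2 + b13^2 + b23^2 = 1 (so R^-1 = ~R). Expanding the columns R e_j ~R gives tr M = 4a^2 - 1 and, from the antisymmetric part, M21 - M12 = -4a*b12, M13 - M31 = 4a*b13, M32 - M23 = -4a*b23.
Here tr M = 21239/15625, so a^2 = (1 + tr M)/4 = 9216/15625 and a = ±96/125. Taking a = 96/125: M21 - M12 = -10752/15625, M13 - M31 = -27648/15625, M32 - M23 = -8064/15625, giving b12 = 28/125, b13 = -72/125, b23 = 21/125, i.e. R = 96/125 + 28/125*γ12 - 72/125*γ13 + 21/125*γ23.
Its γ13 coefficient is negative, so report the other preimage -R.
Answer: -96/125 - 28/125*γ12 + 72/125*γ13 - 21/125*γ23. Note: both R and -R realise this M (trace 21239/15625); the covering map identifies them, and the γ13-coefficient sign is the tie-breaker.


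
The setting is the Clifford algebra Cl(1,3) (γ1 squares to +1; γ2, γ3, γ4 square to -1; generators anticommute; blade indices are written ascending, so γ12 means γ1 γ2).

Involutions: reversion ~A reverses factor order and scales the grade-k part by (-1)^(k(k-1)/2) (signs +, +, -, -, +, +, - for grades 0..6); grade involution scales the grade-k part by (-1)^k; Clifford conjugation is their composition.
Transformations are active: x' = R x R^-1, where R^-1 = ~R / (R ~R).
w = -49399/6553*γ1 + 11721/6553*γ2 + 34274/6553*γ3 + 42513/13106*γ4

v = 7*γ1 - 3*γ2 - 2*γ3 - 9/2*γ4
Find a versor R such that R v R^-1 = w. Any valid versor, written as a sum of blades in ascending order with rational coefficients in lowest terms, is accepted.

A norm check does it: q(v) = q(w) = 63/4, hence R = v + w = -3528/6553*γ1 - 7938/6553*γ2 + 21168/6553*γ3 - 8232/6553*γ4 realises the map — parallel part kept, (v - w)/2 negated, v carried to w.
Answer: -3528/6553*γ1 - 7938/6553*γ2 + 21168/6553*γ3 - 8232/6553*γ4


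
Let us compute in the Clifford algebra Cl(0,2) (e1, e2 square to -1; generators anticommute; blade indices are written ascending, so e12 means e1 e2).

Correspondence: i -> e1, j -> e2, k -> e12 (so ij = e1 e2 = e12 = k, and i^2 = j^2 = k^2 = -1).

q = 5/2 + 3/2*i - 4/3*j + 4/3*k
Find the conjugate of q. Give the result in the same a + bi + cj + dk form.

In blades: q = 5/2 + 3/2*e1 - 4/3*e2 + 4/3*e12.
Conjugation here is Clifford conjugation: the scalar is fixed and the grade-1 and grade-2 blades all flip sign, giving 5/2 - 3/2*e1 + 4/3*e2 - 4/3*e12; translating back:
Answer: 5/2 - 3/2*i + 4/3*j - 4/3*k


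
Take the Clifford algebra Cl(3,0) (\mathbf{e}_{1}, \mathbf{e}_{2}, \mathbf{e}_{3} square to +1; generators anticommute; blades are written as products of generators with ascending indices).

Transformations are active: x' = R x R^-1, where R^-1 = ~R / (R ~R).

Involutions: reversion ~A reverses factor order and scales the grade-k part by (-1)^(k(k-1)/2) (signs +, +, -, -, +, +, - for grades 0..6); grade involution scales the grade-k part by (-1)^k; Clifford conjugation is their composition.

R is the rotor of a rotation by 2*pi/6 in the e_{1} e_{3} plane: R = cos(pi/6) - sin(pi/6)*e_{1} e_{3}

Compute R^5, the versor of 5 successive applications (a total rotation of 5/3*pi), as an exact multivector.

Half-angle bookkeeping: 5 applications in e_{1} e_{3} add up to rotor phase 5*pi/6 = \frac{5 \pi}{6}, so R^5 = cos(\frac{5 \pi}{6}) - sin(\frac{5 \pi}{6})*e_{1} e_{3}.
cos(\frac{5 \pi}{6}) = - \frac{\sqrt{3}}{2} and sin(\frac{5 \pi}{6}) = \frac{1}{2}, so R^5 = - \frac{\sqrt{3}}{2} - \frac{1}{2} e_{1} e_{3}. The net rotation is 5/3*pi; the rotor keeps the half-angle phase exactly.
Answer: - \frac{\sqrt{3}}{2} - \frac{1}{2} e_{1} e_{3}


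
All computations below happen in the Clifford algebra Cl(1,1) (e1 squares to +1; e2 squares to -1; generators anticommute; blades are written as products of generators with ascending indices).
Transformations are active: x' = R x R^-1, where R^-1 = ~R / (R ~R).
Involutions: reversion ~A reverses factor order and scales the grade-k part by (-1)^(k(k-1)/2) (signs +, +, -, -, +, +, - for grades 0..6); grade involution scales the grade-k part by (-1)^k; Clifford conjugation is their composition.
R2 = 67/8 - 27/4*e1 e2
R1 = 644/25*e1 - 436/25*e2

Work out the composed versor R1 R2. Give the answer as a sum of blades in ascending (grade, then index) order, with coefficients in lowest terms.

Distribute over the terms of R1 (each basis-blade product reordered to ascending indices, repeated generators contracted through their squares):
(644/25*e1) R2 = 10787/50*e1 - 4347/25*e2
(-436/25*e2) R2 = 2943/25*e1 - 7303/50*e2
Summing the partial products and collecting blades:
Answer: 16673/50*e1 - 15997/50*e2


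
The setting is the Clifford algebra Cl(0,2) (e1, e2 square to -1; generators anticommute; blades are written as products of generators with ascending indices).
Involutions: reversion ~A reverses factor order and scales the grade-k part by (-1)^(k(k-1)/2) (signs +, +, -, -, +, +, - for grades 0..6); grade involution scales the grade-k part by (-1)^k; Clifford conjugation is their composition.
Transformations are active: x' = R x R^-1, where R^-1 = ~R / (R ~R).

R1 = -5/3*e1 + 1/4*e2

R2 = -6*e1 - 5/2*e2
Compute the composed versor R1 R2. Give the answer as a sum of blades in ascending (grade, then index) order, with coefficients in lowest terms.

Distribute over the terms of R1 (each basis-blade product reordered to ascending indices, repeated generators contracted through their squares):
(-5/3*e1) R2 = -10 + 25/6*e1 e2
(1/4*e2) R2 = 5/8 + 3/2*e1 e2
Summing the partial products and collecting blades:
Answer: -75/8 + 17/3*e1 e2


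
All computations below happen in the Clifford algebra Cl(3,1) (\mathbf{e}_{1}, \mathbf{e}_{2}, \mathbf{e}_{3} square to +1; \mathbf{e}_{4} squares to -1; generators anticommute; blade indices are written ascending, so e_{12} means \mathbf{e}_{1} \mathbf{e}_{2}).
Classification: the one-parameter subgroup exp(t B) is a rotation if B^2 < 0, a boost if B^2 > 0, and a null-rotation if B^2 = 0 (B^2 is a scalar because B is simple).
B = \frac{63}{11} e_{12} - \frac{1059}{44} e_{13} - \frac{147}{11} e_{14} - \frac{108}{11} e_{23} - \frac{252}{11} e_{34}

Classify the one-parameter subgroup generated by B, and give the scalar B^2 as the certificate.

B^2 term by term: the squares give (\frac{63}{11})^2*(e_{12})^2 + (-\frac{1059}{44})^2*(e_{13})^2 + (-\frac{147}{11})^2*(e_{14})^2 + (-\frac{108}{11})^2*(e_{23})^2 + (-\frac{252}{11})^2*(e_{34})^2 = \frac{3969}{121}*(-1) + \frac{1121481}{1936}*(-1) + \frac{21609}{121}*(+1) + \frac{11664}{121}*(-1) + \frac{63504}{121}*(+1) = -\frac{81}{16} (each basis 2-blade squares to minus the product of its generators' squares); cross terms between blades sharing an index anticommute and cancel; the commuting (index-disjoint) pairs give grade-4 terms 2*c*c'*(blade product), which cancel blade by blade — e_{1234}: -\frac{31752}{121} + \frac{31752}{121} = 0 — confirming B is simple. So B^2 = -\frac{81}{16}.
Answer: rotation, certificate B^2 = -\frac{81}{16}. Note: conjugating B changes its blade decomposition but never the scalar B^2 = -\frac{81}{16}, whose sign settles the classification.


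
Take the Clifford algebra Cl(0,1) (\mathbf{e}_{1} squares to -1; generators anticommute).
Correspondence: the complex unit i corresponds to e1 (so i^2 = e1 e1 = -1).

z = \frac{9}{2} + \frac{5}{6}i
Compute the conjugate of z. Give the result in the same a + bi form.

In blades: z = \frac{9}{2} + \frac{5}{6} e_{1}.
Conjugation here is Clifford conjugation: the scalar is fixed and the grade-1 and grade-2 blades all flip sign, giving \frac{9}{2} - \frac{5}{6} e_{1}; translating back:
Answer: \frac{9}{2} - \frac{5}{6}i


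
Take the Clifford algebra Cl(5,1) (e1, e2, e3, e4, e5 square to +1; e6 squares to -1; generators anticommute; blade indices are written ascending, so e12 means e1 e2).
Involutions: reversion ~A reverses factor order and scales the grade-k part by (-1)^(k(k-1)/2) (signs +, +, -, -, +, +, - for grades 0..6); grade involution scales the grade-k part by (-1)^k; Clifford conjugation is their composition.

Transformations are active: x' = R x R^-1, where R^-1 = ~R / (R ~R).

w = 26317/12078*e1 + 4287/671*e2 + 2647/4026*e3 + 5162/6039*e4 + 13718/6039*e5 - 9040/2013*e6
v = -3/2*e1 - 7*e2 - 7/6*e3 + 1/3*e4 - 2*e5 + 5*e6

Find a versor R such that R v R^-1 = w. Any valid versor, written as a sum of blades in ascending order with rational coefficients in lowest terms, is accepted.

Here q(v) = q(w) = 571/18; the classical choice R = v + w = 4100/6039*e1 - 410/671*e2 - 1025/2013*e3 + 7175/6039*e4 + 1640/6039*e5 + 1025/2013*e6 then realises v -> w under the sandwich.
Answer: 4100/6039*e1 - 410/671*e2 - 1025/2013*e3 + 7175/6039*e4 + 1640/6039*e5 + 1025/2013*e6


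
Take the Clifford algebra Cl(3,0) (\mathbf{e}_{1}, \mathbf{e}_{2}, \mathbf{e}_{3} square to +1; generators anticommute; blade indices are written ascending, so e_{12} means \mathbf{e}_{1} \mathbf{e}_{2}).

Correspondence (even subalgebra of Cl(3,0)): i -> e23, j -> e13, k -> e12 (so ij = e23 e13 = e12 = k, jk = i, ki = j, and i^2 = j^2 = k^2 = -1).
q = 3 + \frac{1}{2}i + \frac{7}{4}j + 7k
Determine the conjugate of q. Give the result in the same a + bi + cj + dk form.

In blades: q = 3 + 7 e_{12} + \frac{7}{4} e_{13} + \frac{1}{2} e_{23}.
Quaternion conjugation is reversion on the even subalgebra: the scalar is fixed and every grade-2 blade flips sign, giving 3 - 7 e_{12} - \frac{7}{4} e_{13} - \frac{1}{2} e_{23}; translating back:
Answer: 3 - \frac{1}{2}i - \frac{7}{4}j - 7k


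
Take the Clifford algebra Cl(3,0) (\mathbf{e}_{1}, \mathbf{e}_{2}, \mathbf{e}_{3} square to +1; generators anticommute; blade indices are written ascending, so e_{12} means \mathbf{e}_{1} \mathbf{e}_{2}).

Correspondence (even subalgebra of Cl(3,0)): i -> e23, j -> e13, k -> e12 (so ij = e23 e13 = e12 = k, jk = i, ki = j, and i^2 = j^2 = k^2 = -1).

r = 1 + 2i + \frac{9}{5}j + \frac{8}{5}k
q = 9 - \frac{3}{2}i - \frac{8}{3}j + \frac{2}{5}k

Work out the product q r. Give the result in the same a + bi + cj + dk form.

In blades: q = 9 + \frac{2}{5} e_{12} - \frac{8}{3} e_{13} - \frac{3}{2} e_{23}, r = 1 + \frac{8}{5} e_{12} + \frac{9}{5} e_{13} + 2 e_{23}.
Distribute q over r term by term (generator squares from the signature, products reordered to ascending indices): (9)*r = 9 + \frac{72}{5} e_{12} + \frac{81}{5} e_{13} + 18 e_{23}; (\frac{2}{5} e_{12})*r = -\frac{16}{25} + \frac{2}{5} e_{12} + \frac{4}{5} e_{13} - \frac{18}{25} e_{23}; (-\frac{8}{3} e_{13})*r = \frac{24}{5} + \frac{16}{3} e_{12} - \frac{8}{3} e_{13} - \frac{64}{15} e_{23}; (-\frac{3}{2} e_{23})*r = 3 - \frac{27}{10} e_{12} + \frac{12}{5} e_{13} - \frac{3}{2} e_{23}.
Sum: \frac{404}{25} + \frac{523}{30} e_{12} + \frac{251}{15} e_{13} + \frac{1727}{150} e_{23}; translating back through the correspondence:
Answer: \frac{404}{25} + \frac{1727}{150}i + \frac{251}{15}j + \frac{523}{30}k


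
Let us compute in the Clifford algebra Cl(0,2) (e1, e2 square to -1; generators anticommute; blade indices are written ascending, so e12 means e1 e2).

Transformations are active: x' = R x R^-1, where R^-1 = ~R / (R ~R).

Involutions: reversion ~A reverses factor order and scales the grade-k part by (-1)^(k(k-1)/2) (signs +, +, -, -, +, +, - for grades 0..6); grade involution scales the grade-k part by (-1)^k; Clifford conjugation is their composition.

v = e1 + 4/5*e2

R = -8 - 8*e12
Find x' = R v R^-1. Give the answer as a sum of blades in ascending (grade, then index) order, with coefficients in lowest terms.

~R = -8 + 8*e12, and R ~R = 128, so R^-1 = ~R / (128).
R v = -8/5*e1 - 72/5*e2
Answer: -4/5*e1 + e2


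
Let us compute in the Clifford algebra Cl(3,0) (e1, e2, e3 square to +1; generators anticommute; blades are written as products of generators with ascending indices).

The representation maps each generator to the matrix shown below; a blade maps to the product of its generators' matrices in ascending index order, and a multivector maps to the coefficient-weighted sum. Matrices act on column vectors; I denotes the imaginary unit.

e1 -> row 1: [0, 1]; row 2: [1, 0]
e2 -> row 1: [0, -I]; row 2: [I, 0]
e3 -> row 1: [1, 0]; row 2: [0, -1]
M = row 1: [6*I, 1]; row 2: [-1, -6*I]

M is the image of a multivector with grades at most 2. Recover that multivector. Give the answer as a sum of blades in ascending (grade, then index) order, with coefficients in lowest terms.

Method: 1, rho(e1), rho(e2), rho(e3) form a trace-orthogonal basis of the 2x2 complex matrices (tr(X Y) = 2 if X = Y, else 0), so M = m0*1 + m1*rho(e1) + m2*rho(e2) + m3*rho(e3) with m0 = tr(M)/2 = 0, m1 = tr(M rho(e1))/2 = 0, m2 = tr(M rho(e2))/2 = I, m3 = tr(M rho(e3))/2 = 6*I.
Multiplying table entries, the bivector images are rho(e1 e2) = I*rho(e3), rho(e1 e3) = -I*rho(e2), rho(e2 e3) = I*rho(e1); with real blade coefficients the real parts of m0..m3 are the coefficients of 1, e1, e2, e3 and the imaginary parts give the bivectors (e2 e3: Im m1, e1 e3: -Im m2, e1 e2: Im m3).
Answer: 6*e1 e2 - e1 e3


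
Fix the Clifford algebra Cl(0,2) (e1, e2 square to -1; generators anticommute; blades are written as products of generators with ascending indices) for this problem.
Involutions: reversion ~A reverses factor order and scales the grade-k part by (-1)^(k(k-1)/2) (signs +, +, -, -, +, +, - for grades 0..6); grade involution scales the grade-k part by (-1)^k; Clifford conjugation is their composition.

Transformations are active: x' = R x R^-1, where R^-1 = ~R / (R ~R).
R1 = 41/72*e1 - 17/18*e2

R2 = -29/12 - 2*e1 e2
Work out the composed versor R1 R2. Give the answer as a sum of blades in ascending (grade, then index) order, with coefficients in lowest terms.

Distribute over the terms of R1 (each basis-blade product reordered to ascending indices, repeated generators contracted through their squares):
(41/72*e1) R2 = -1189/864*e1 + 41/36*e2
(-17/18*e2) R2 = 17/9*e1 + 493/216*e2
Summing the partial products and collecting blades:
Answer: 443/864*e1 + 739/216*e2


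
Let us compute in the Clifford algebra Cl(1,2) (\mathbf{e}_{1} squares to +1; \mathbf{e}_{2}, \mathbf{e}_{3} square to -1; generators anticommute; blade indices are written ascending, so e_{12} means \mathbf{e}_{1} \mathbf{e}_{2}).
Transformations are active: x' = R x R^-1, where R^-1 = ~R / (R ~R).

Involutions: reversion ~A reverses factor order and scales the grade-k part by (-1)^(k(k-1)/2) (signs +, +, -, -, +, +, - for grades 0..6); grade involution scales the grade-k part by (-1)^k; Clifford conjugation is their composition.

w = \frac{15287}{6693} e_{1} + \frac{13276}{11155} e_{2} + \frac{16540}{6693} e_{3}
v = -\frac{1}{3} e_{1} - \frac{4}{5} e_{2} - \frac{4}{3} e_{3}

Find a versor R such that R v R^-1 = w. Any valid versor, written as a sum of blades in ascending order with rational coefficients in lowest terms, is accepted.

Key observation: q(v) = q(w) = -\frac{173}{75} (sandwiches preserve the norm), so R = v + w = \frac{4352}{2231} e_{1} + \frac{4352}{11155} e_{2} + \frac{7616}{6693} e_{3} works whenever it is invertible — the component of v along it is kept and (v - w)/2 reverses, sending v to w.
Answer: \frac{4352}{2231} e_{1} + \frac{4352}{11155} e_{2} + \frac{7616}{6693} e_{3}


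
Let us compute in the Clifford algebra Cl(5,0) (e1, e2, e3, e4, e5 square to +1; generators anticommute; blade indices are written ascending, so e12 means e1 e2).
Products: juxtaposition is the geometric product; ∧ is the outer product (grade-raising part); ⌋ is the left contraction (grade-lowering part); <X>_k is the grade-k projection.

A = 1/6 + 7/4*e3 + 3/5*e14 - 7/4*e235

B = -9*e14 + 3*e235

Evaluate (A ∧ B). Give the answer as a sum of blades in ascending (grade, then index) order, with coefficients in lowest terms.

step 1: -3/2*e14 + 63/4*e134 + 1/2*e235 + 351/20*e12345
Answer: -3/2*e14 + 63/4*e134 + 1/2*e235 + 351/20*e12345


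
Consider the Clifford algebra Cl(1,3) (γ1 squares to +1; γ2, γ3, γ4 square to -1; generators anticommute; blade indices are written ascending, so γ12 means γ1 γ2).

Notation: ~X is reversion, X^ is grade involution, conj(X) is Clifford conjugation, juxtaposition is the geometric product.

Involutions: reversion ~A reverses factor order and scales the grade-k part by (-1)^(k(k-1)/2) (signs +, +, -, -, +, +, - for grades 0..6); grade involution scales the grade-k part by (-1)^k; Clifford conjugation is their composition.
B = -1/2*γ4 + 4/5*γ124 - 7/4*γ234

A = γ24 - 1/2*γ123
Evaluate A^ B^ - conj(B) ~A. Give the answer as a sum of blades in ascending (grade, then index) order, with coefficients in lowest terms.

first term: 4/5*γ1 - 1/2*γ2 + 7/4*γ3 - 7/8*γ14 - 2/5*γ34 + 1/4*γ1234
second term: 4/5*γ1 - 1/2*γ2 + 7/4*γ3 - 7/8*γ14 - 2/5*γ34 - 1/4*γ1234
Answer: 1/2*γ1234


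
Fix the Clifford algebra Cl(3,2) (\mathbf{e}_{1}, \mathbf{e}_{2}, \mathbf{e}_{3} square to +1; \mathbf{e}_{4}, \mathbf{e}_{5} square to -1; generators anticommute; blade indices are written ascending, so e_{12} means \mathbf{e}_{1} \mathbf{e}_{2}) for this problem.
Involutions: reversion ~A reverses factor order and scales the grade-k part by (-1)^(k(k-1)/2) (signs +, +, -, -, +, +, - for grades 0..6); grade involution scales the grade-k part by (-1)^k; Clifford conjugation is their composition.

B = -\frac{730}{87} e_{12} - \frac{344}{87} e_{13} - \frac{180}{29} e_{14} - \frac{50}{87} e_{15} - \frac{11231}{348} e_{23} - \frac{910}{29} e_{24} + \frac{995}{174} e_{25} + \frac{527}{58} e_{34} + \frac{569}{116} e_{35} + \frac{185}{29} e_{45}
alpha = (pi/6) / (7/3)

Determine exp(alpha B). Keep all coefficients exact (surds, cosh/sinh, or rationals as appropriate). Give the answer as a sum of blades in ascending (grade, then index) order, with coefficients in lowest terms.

B^2 term by term: the squares give (-\frac{730}{87})^2*(e_{12})^2 + (-\frac{344}{87})^2*(e_{13})^2 + (-\frac{180}{29})^2*(e_{14})^2 + (-\frac{50}{87})^2*(e_{15})^2 + (-\frac{11231}{348})^2*(e_{23})^2 + (-\frac{910}{29})^2*(e_{24})^2 + (\frac{995}{174})^2*(e_{25})^2 + (\frac{527}{58})^2*(e_{34})^2 + (\frac{569}{116})^2*(e_{35})^2 + (\frac{185}{29})^2*(e_{45})^2 = \frac{532900}{7569}*(-1) + \frac{118336}{7569}*(-1) + \frac{32400}{841}*(+1) + \frac{2500}{7569}*(+1) + \frac{126135361}{121104}*(-1) + \frac{828100}{841}*(+1) + \frac{990025}{30276}*(+1) + \frac{277729}{3364}*(+1) + \frac{323761}{13456}*(+1) + \frac{34225}{841}*(-1) = -\frac{49}{9} (each basis 2-blade squares to minus the product of its generators' squares); cross terms between blades sharing an index anticommute and cancel; the commuting (index-disjoint) pairs give grade-4 terms 2*c*c'*(blade product), which cancel blade by blade — e_{1234}: -\frac{384710}{2523} - \frac{626080}{2523} + \frac{336930}{841} = 0; e_{1235}: -\frac{207685}{2523} + \frac{342280}{7569} + \frac{280775}{7569} = 0; e_{1245}: -\frac{270100}{2523} + \frac{59700}{841} + \frac{91000}{2523} = 0; e_{1345}: -\frac{127280}{2523} + \frac{51210}{841} - \frac{26350}{2523} = 0; e_{2345}: -\frac{2077735}{5046} + \frac{258895}{841} + \frac{524365}{5046} = 0 — confirming B is simple. So B^2 = -\frac{49}{9}.
B^2 = -\frac{49}{9} — the series telescopes trigonometrically here: l = \frac{7}{3}, alpha*l = \frac{\pi}{6}, so exp(alpha B) = cos(\frac{\pi}{6}) + (sin(\frac{\pi}{6})/(\frac{7}{3}))*B = \frac{\sqrt{3}}{2} + (\frac{3}{14})*B.
Answer: \frac{\sqrt{3}}{2} - \frac{365}{203} e_{12} - \frac{172}{203} e_{13} - \frac{270}{203} e_{14} - \frac{25}{203} e_{15} - \frac{11231}{1624} e_{23} - \frac{195}{29} e_{24} + \frac{995}{812} e_{25} + \frac{1581}{812} e_{34} + \frac{1707}{1624} e_{35} + \frac{555}{406} e_{45}
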